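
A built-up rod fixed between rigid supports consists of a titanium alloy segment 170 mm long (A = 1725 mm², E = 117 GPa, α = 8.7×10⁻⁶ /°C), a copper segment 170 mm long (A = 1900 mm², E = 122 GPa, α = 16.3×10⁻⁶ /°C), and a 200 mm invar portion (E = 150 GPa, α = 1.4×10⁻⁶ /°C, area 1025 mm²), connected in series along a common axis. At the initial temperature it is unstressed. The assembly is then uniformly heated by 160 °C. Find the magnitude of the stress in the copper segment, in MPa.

σ ≈ 133 MPa (compressive)

Free thermal expansion of the whole bar: Σ αᵢΔT Lᵢ = 8.7×10⁻⁶×160×170 + 16.3×10⁻⁶×160×170 + 1.4×10⁻⁶×160×200 = 0.7248 mm.
The walls prevent any net length change, so an axial force P (same in every segment) develops. Compatibility: P · Σ Lᵢ/(AᵢEᵢ) = δ_free.
The series flexibility is Σ Lᵢ/(AᵢEᵢ) = 170/(1725×117×10³) + 170/(1900×122×10³) + 200/(1025×150×10³) = 2.877×10⁻⁶ mm/N.
So P = 0.7248 / 2.877×10⁻⁶ = 252 kN, compressive.
σ_{copper} = P / A = 252000 / 1900 = 132.6 MPa.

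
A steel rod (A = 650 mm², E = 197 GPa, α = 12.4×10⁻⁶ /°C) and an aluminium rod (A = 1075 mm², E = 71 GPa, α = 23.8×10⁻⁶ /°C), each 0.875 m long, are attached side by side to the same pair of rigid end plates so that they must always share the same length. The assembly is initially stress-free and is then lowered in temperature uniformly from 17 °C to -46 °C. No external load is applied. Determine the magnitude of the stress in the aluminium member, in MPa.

σ ≈ 31.9 MPa (tensile)

Both members must finish at the same length. With the larger α, the aluminium tends to over-contract; the plates restrain it, putting the aluminium in tension and the steel in compression. With no external load the two internal forces are equal and opposite, magnitude P.
Equating the net (thermal + elastic) strains gives |α₁ − α₂|·ΔT = P·[1/(A₁E₁) + 1/(A₂E₂)].
|α₁ − α₂|·ΔT = 11.4×10⁻⁶ × 63 = 0.0007182.
1/(A₁E₁) + 1/(A₂E₂) = 1/(650×197×10³) + 1/(1075×71×10³) = 2.091×10⁻⁸ N⁻¹.
P = 0.0007182 / 2.091×10⁻⁸ = 34350 N = 34.35 kN.
σ_{aluminium} = P/A₂ = 34350/1075 = 31.95 MPa, tensile.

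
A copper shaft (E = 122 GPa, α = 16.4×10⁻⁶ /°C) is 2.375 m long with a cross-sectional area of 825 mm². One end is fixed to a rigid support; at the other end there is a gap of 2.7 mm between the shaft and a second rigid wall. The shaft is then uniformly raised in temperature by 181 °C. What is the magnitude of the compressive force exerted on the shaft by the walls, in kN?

P ≈ 184 kN

Free thermal elongation = αΔT L = 16.4×10⁻⁶ × 181 × 2375 = 7.05 mm.
After closing the 2.7 mm clearance, 7.05 − 2.7 = 4.35 mm of expansion remains to be suppressed by the wall.
So σ = E(δ_free − g)/L = 122×10³ × 4.35/2375 = 223.5 MPa.
Force on the wall = σA = 223.5 × 825 mm² = 184.3 kN.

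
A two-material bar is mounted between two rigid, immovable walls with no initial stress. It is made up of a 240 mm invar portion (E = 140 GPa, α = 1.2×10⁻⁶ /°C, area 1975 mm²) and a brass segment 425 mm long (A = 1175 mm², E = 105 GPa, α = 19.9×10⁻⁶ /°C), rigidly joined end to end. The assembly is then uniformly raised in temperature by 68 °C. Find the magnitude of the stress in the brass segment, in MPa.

σ ≈ 117 MPa (compressive)

Free thermal expansion of the whole bar: Σ αᵢΔT Lᵢ = 1.2×10⁻⁶×68×240 + 19.9×10⁻⁶×68×425 = 0.5947 mm.
The rigid supports impose zero overall length change; the single axial force P common to all segments must satisfy P Σ Lᵢ/(AᵢEᵢ) = δ_free.
The series flexibility is Σ Lᵢ/(AᵢEᵢ) = 240/(1975×140×10³) + 425/(1175×105×10³) = 4.313×10⁻⁶ mm/N.
Hence P = δ_free / Σ(L/AE) = 0.5947/4.313×10⁻⁶ = 137.9 kN (compressive).
σ_{brass} = P / A = 137900 / 1175 = 117.4 MPa.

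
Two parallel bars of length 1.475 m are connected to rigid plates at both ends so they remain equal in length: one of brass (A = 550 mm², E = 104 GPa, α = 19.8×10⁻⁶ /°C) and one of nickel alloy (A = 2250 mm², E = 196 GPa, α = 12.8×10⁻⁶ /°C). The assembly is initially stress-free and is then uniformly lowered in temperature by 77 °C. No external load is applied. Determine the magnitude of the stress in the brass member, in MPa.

σ ≈ 49.6 MPa (tensile)

The brass has the larger α, so on cooling it would change length more than the nickel alloy if both were free. The rigid plates force a common final length, so the brass is put into tension and the nickel alloy into compression, with equal and opposite forces P (no external load).
Equating the net (thermal + elastic) strains gives |α₁ − α₂|·ΔT = P·[1/(A₁E₁) + 1/(A₂E₂)].
|α₁ − α₂|·ΔT = 7×10⁻⁶ × 77 = 0.000539.
1/(A₁E₁) + 1/(A₂E₂) = 1/(550×104×10³) + 1/(2250×196×10³) = 1.975×10⁻⁸ N⁻¹.
So P = 0.000539 / 1.975×10⁻⁸ = 27.29 kN.
σ_{brass} = P/A₁ = 27290/550 = 49.62 MPa, tensile.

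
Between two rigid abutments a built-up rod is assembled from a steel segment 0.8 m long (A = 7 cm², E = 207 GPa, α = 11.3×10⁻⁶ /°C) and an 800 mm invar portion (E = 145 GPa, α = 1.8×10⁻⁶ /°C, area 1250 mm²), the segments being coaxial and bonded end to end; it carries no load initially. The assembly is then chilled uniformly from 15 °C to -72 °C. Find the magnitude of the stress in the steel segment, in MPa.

σ ≈ 131 MPa (tensile)

With the walls removed the bar would change length by δ_free = Σ αᵢΔT Lᵢ = 11.3×10⁻⁶×87×800 + 1.8×10⁻⁶×87×800 = 0.9118 mm.
The rigid supports impose zero overall length change; the single axial force P common to all segments must satisfy P Σ Lᵢ/(AᵢEᵢ) = δ_free.
Σ Lᵢ/(AᵢEᵢ) = 800/(700×207×10³) + 800/(1250×145×10³) = 9.935×10⁻⁶ mm/N.
P = 0.9118 / 9.935×10⁻⁶ = 91770 N = 91.77 kN, tensile.
σ_{steel} = P / A = 91770 / 700 = 131.1 MPa.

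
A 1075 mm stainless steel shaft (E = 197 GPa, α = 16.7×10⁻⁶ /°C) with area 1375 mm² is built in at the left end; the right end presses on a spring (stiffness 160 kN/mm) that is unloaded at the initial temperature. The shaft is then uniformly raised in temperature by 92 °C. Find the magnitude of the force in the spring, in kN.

P ≈ 162 kN

If the spring were absent the shaft would lengthen by αΔT L = 16.7×10⁻⁶ × 92 × 1075 = 1.652 mm.
With a force P in the spring, the elastic change of the shaft is PL/(AE) and that of the spring is P/k; compatibility requires their sum to equal δ_free.
P [ L/(AE) + 1/k ] = δ_free → P [ 1075/(1375×197×10³) + 1/(160×10³) ] = 1.652.
P = 1.652 / 1.022×10⁻⁵ = 161600 N.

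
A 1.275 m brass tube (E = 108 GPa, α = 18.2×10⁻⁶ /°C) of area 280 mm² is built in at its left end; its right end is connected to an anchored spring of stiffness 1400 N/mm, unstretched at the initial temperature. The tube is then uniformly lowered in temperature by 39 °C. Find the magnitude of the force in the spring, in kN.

Free thermal contraction: δ_free = αΔT L = 18.2×10⁻⁶ × 39 × 1275 = 0.905 mm.
With a force P in the spring, the elastic change of the tube is PL/(AE) and that of the spring is P/k; compatibility requires their sum to equal δ_free.
So P = δ_free / [L/(AE) + 1/k] = 0.905 / [ 1275/(280×108×10³) + 1/(1400) ].
P = 0.905 / 0.0007564 = 1196 N.

P ≈ 1.2 kN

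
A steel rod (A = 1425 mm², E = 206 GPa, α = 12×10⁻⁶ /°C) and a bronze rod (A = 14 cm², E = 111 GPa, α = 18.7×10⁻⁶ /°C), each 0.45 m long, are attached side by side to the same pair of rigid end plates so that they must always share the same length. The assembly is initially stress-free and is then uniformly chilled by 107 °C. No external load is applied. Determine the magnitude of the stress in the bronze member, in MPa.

σ ≈ 52 MPa (tensile)

The bronze has the larger α, so on cooling it would change length more than the steel if both were free. The rigid plates force a common final length, so the bronze is put into tension and the steel into compression, with equal and opposite forces P (no external load).
Compatibility of the two members (thermal + elastic change equal): (α₁ − α₂)ΔT = P·[1/(A₁E₁) + 1/(A₂E₂)].
|α₁ − α₂|·ΔT = 6.7×10⁻⁶ × 107 = 0.0007169.
1/(A₁E₁) + 1/(A₂E₂) = 1/(1425×206×10³) + 1/(1400×111×10³) = 9.842×10⁻⁹ N⁻¹.
So P = 0.0007169 / 9.842×10⁻⁹ = 72.84 kN.
σ_{bronze} = P/A₂ = 72840/1400 = 52.03 MPa, tensile.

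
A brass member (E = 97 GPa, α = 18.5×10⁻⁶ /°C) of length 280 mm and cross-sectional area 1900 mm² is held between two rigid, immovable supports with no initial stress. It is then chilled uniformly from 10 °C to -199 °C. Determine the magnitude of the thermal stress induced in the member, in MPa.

σ ≈ 375 MPa (tensile)

With length fixed, the mechanical strain must cancel the thermal strain αΔT = 18.5×10⁻⁶ × 209 = 3866.5×10⁻⁶.
σ = EαΔT = 97×10³ × 18.5×10⁻⁶ × 209 = 375.1 MPa (tensile; the member is trying to contract).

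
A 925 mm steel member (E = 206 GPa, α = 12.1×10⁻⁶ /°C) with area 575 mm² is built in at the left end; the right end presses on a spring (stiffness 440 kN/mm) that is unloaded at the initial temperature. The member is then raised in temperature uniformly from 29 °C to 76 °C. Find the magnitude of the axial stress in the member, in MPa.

The unrestrained thermal change is αΔT L = 12.1×10⁻⁶ × 47 × 925 = 0.526 mm.
With a force P in the spring, the elastic change of the member is PL/(AE) and that of the spring is P/k; compatibility requires their sum to equal δ_free.
So P = δ_free / [L/(AE) + 1/k] = 0.526 / [ 925/(575×206×10³) + 1/(440×10³) ].
P = 0.526 / 1.008×10⁻⁵ = 52180 N.
σ = P/A = 52180/575 = 90.74 MPa.

σ ≈ 90.7 MPa (compressive)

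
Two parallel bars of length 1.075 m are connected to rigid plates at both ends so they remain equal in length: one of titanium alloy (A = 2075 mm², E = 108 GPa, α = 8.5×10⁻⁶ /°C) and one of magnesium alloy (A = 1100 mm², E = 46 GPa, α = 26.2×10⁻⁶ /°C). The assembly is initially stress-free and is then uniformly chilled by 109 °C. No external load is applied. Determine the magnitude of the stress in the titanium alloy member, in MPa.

The magnesium alloy has the larger α, so on cooling it would change length more than the titanium alloy if both were free. The rigid plates force a common final length, so the magnesium alloy is put into tension and the titanium alloy into compression, with equal and opposite forces P (no external load).
Compatibility of the two members (thermal + elastic change equal): (α₁ − α₂)ΔT = P·[1/(A₁E₁) + 1/(A₂E₂)].
|α₁ − α₂|·ΔT = 17.7×10⁻⁶ × 109 = 0.001929.
1/(A₁E₁) + 1/(A₂E₂) = 1/(2075×108×10³) + 1/(1100×46×10³) = 2.423×10⁻⁸ N⁻¹.
So P = 0.001929 / 2.423×10⁻⁸ = 79.64 kN.
σ_{titanium alloy} = P/A₁ = 79640/2075 = 38.38 MPa, compressive.

σ ≈ 38.4 MPa (compressive)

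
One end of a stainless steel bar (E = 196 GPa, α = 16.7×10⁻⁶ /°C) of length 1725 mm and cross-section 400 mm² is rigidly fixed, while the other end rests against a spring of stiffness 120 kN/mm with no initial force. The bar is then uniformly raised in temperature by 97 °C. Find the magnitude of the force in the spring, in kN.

P ≈ 92.1 kN

The unrestrained thermal change is αΔT L = 16.7×10⁻⁶ × 97 × 1725 = 2.794 mm.
Let P be the compressive force at the spring. The bar shortens elastically by PL/(AE) and the spring compresses by P/k; together these equal δ_free.
P [ L/(AE) + 1/k ] = δ_free → P [ 1725/(400×196×10³) + 1/(120×10³) ] = 2.794.
P = 2.794 / 3.034×10⁻⁵ = 92110 N.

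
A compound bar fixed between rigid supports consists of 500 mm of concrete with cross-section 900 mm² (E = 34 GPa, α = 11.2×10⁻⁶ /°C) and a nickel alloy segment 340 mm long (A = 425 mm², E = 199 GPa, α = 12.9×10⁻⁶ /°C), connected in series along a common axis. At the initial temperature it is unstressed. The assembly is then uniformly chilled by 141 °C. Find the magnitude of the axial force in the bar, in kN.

With the walls removed the bar would change length by δ_free = Σ αᵢΔT Lᵢ = 11.2×10⁻⁶×141×500 + 12.9×10⁻⁶×141×340 = 1.408 mm.
Since the ends are fixed, an axial force P builds up, equal in every segment, with P · Σ Lᵢ/(AᵢEᵢ) = δ_free.
The series flexibility is Σ Lᵢ/(AᵢEᵢ) = 500/(900×34×10³) + 340/(425×199×10³) = 2.036×10⁻⁵ mm/N.
So P = 1.408 / 2.036×10⁻⁵ = 69.16 kN, tensile.

P ≈ 69.2 kN (tensile)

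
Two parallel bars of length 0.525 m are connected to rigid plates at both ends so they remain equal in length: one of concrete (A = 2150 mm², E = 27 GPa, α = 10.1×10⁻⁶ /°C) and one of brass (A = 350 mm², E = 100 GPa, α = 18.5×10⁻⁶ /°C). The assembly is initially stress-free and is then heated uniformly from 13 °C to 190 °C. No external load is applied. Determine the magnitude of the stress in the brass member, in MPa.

Equilibrium of a rigid end plate with no external load gives equal and opposite internal forces ±P in the two members. Since α_{brass} > α_{concrete}, heating drives the brass into compression and the concrete into tension.
Equating the net (thermal + elastic) strains gives |α₁ − α₂|·ΔT = P·[1/(A₁E₁) + 1/(A₂E₂)].
|α₁ − α₂|·ΔT = 8.4×10⁻⁶ × 177 = 0.001487.
1/(A₁E₁) + 1/(A₂E₂) = 1/(2150×27×10³) + 1/(350×100×10³) = 4.58×10⁻⁸ N⁻¹.
So P = 0.001487 / 4.58×10⁻⁸ = 32.46 kN.
σ_{brass} = P/A₂ = 32460/350 = 92.76 MPa, compressive.

σ ≈ 92.8 MPa (compressive)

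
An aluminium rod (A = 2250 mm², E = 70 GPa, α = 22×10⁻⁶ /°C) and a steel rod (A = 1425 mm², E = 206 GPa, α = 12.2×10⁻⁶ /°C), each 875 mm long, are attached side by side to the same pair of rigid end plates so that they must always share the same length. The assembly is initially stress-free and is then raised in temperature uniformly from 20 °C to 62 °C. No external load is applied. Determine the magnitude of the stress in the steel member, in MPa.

σ ≈ 29.6 MPa (tensile)

Both members must finish at the same length. With the larger α, the aluminium tends to over-expand; the plates restrain it, putting the aluminium in compression and the steel in tension. With no external load the two internal forces are equal and opposite, magnitude P.
Setting the final lengths equal and cancelling L: (α₁ − α₂)ΔT = P/(A₁E₁) + P/(A₂E₂).
|α₁ − α₂|·ΔT = 9.8×10⁻⁶ × 42 = 0.0004116.
1/(A₁E₁) + 1/(A₂E₂) = 1/(2250×70×10³) + 1/(1425×206×10³) = 9.756×10⁻⁹ N⁻¹.
So P = 0.0004116 / 9.756×10⁻⁹ = 42.19 kN.
σ_{steel} = P/A₂ = 42190/1425 = 29.61 MPa, tensile.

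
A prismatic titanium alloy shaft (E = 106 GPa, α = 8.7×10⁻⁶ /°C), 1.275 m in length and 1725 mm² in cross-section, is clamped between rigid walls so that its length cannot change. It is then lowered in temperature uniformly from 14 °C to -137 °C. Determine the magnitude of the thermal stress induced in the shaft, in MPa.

σ ≈ 139 MPa (tensile)

Because both ends are immovable the net strain is zero, and the suppressed thermal strain is αΔT = 8.7×10⁻⁶ × 151 = 1313.7×10⁻⁶.
Hence σ = E·αΔT = 106×10³ × 1313.7×10⁻⁶ = 139.3 MPa, tensile.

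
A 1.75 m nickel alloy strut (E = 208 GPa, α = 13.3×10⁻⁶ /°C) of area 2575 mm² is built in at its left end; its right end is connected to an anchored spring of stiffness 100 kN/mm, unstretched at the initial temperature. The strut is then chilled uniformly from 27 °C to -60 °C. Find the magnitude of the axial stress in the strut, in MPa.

σ ≈ 59.3 MPa (tensile)

If the spring were absent the strut would shorten by αΔT L = 13.3×10⁻⁶ × 87 × 1750 = 2.025 mm.
With a force P in the spring, the elastic change of the strut is PL/(AE) and that of the spring is P/k; compatibility requires their sum to equal δ_free.
So P = δ_free / [L/(AE) + 1/k] = 2.025 / [ 1750/(2575×208×10³) + 1/(100×10³) ].
P = 2.025 / 1.327×10⁻⁵ = 152600 N.
σ = P/A = 152600/2575 = 59.27 MPa.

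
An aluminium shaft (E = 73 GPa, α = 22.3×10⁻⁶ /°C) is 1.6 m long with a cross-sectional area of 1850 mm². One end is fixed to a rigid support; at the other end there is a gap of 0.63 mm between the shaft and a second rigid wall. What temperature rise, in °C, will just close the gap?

The gap closes when αΔT L = 0.63 mm, since the shaft is still unstressed at that instant.
ΔT = 0.63 / (22.3×10⁻⁶ × 1600) = 17.66 °C.

ΔT ≈ 17.7 °C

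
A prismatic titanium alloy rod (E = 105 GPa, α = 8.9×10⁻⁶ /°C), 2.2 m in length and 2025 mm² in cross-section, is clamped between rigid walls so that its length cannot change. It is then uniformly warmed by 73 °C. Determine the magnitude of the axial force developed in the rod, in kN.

P ≈ 138 kN (compressive)

With zero net strain, σ = E·αΔT = 105 GPa × 8.9×10⁻⁶ × 73 = 68.22 MPa.
Then P = σA = 68.22 × 2025 mm² = 138.1 kN, compressive.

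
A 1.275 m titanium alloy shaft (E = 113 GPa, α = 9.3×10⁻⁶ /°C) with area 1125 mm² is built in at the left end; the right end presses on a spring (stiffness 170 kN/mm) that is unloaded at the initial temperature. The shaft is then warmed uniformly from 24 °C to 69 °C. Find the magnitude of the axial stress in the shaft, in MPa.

Free thermal expansion: δ_free = αΔT L = 9.3×10⁻⁶ × 45 × 1275 = 0.5336 mm.
Let P be the compressive force at the spring. The shaft shortens elastically by PL/(AE) and the spring compresses by P/k; together these equal δ_free.
P [ L/(AE) + 1/k ] = δ_free → P [ 1275/(1125×113×10³) + 1/(170×10³) ] = 0.5336.
P = 0.5336 / 1.591×10⁻⁵ = 33530 N.
σ = P/A = 33530/1125 = 29.81 MPa.

σ ≈ 29.8 MPa (compressive)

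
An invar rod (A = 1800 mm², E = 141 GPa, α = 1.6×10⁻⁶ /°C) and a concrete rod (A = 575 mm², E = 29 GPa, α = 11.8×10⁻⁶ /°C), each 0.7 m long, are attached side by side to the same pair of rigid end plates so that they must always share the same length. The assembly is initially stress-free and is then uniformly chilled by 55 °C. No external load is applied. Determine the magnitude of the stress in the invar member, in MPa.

σ ≈ 4.88 MPa (compressive)

The concrete has the larger α, so on cooling it would change length more than the invar if both were free. The rigid plates force a common final length, so the concrete is put into tension and the invar into compression, with equal and opposite forces P (no external load).
Compatibility of the two members (thermal + elastic change equal): (α₁ − α₂)ΔT = P·[1/(A₁E₁) + 1/(A₂E₂)].
|α₁ − α₂|·ΔT = 10.2×10⁻⁶ × 55 = 0.000561.
1/(A₁E₁) + 1/(A₂E₂) = 1/(1800×141×10³) + 1/(575×29×10³) = 6.391×10⁻⁸ N⁻¹.
So P = 0.000561 / 6.391×10⁻⁸ = 8.778 kN.
σ_{invar} = P/A₁ = 8778/1800 = 4.877 MPa, compressive.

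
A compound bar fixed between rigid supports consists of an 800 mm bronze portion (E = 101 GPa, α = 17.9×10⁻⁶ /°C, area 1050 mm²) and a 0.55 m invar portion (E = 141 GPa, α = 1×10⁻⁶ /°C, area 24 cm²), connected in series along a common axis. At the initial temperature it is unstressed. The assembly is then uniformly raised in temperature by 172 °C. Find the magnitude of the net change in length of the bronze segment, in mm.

Free thermal expansion of the whole bar: Σ αᵢΔT Lᵢ = 17.9×10⁻⁶×172×800 + 1×10⁻⁶×172×550 = 2.558 mm.
The walls prevent any net length change, so an axial force P (same in every segment) develops. Compatibility: P · Σ Lᵢ/(AᵢEᵢ) = δ_free.
Σ Lᵢ/(AᵢEᵢ) = 800/(1050×101×10³) + 550/(2400×141×10³) = 9.169×10⁻⁶ mm/N.
Hence P = δ_free / Σ(L/AE) = 2.558/9.169×10⁻⁶ = 278.9 kN (compressive).
For the bronze segment, free thermal change = 17.9×10⁻⁶×172×800 = 2.463 mm and elastic change from P = 278900×800/(1050×101×10³) = 2.104 mm; these oppose, so the net change is 0.359 mm (segment lengthens).

|ΔL| ≈ 0.359 mm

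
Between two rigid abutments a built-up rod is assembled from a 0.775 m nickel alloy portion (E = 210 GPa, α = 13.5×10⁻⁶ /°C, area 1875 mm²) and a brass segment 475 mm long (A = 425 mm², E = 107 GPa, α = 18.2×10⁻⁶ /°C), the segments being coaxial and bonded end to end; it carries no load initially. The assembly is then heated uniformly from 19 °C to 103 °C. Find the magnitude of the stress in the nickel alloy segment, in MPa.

σ ≈ 69 MPa (compressive)

Free thermal expansion of the whole bar: Σ αᵢΔT Lᵢ = 13.5×10⁻⁶×84×775 + 18.2×10⁻⁶×84×475 = 1.605 mm.
The rigid supports impose zero overall length change; the single axial force P common to all segments must satisfy P Σ Lᵢ/(AᵢEᵢ) = δ_free.
The series flexibility is Σ Lᵢ/(AᵢEᵢ) = 775/(1875×210×10³) + 475/(425×107×10³) = 1.241×10⁻⁵ mm/N.
So P = 1.605 / 1.241×10⁻⁵ = 129.3 kN, compressive.
σ_{nickel alloy} = P / A = 129300 / 1875 = 68.96 MPa.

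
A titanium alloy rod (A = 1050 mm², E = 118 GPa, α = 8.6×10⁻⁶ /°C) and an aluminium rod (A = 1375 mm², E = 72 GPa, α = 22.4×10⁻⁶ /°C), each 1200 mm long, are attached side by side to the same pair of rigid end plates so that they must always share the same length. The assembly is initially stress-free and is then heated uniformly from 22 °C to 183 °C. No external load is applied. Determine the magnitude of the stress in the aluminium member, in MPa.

The aluminium has the larger α, so on heating it would change length more than the titanium alloy if both were free. The rigid plates force a common final length, so the aluminium is put into compression and the titanium alloy into tension, with equal and opposite forces P (no external load).
Compatibility of the two members (thermal + elastic change equal): (α₁ − α₂)ΔT = P·[1/(A₁E₁) + 1/(A₂E₂)].
|α₁ − α₂|·ΔT = 13.8×10⁻⁶ × 161 = 0.002222.
1/(A₁E₁) + 1/(A₂E₂) = 1/(1050×118×10³) + 1/(1375×72×10³) = 1.817×10⁻⁸ N⁻¹.
So P = 0.002222 / 1.817×10⁻⁸ = 122.3 kN.
σ_{aluminium} = P/A₂ = 122300/1375 = 88.92 MPa, compressive.

σ ≈ 88.9 MPa (compressive)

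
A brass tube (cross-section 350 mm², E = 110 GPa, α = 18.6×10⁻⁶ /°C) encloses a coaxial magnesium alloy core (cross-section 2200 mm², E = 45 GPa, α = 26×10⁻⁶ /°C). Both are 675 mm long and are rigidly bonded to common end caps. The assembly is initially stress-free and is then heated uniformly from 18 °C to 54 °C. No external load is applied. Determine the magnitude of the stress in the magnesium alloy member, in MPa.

Equilibrium of a rigid end plate with no external load gives equal and opposite internal forces ±P in the two members. Since α_{magnesium alloy} > α_{brass}, heating drives the magnesium alloy into compression and the brass into tension.
Compatibility of the two members (thermal + elastic change equal): (α₁ − α₂)ΔT = P·[1/(A₁E₁) + 1/(A₂E₂)].
|α₁ − α₂|·ΔT = 7.4×10⁻⁶ × 36 = 0.0002664.
1/(A₁E₁) + 1/(A₂E₂) = 1/(350×110×10³) + 1/(2200×45×10³) = 3.608×10⁻⁸ N⁻¹.
So P = 0.0002664 / 3.608×10⁻⁸ = 7.385 kN.
σ_{magnesium alloy} = P/A₂ = 7385/2200 = 3.357 MPa, compressive.

σ ≈ 3.36 MPa (compressive)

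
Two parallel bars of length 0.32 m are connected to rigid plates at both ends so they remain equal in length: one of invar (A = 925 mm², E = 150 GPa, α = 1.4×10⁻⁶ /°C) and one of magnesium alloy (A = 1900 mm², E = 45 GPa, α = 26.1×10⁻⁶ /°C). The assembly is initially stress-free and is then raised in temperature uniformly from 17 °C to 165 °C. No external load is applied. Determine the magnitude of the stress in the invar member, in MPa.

σ ≈ 209 MPa (tensile)

Both members must finish at the same length. With the larger α, the magnesium alloy tends to over-expand; the plates restrain it, putting the magnesium alloy in compression and the invar in tension. With no external load the two internal forces are equal and opposite, magnitude P.
Setting the final lengths equal and cancelling L: (α₁ − α₂)ΔT = P/(A₁E₁) + P/(A₂E₂).
|α₁ − α₂|·ΔT = 24.7×10⁻⁶ × 148 = 0.003656.
1/(A₁E₁) + 1/(A₂E₂) = 1/(925×150×10³) + 1/(1900×45×10³) = 1.89×10⁻⁸ N⁻¹.
P = 0.003656 / 1.89×10⁻⁸ = 193400 N = 193.4 kN.
σ_{invar} = P/A₁ = 193400/925 = 209.1 MPa, tensile.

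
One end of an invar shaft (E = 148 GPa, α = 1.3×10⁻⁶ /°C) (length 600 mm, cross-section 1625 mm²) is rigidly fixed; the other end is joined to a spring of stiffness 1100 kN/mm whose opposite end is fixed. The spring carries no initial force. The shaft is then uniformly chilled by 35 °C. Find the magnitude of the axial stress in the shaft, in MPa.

The unrestrained thermal change is αΔT L = 1.3×10⁻⁶ × 35 × 600 = 0.0273 mm.
With a force P in the spring, the elastic change of the shaft is PL/(AE) and that of the spring is P/k; compatibility requires their sum to equal δ_free.
So P = δ_free / [L/(AE) + 1/k] = 0.0273 / [ 600/(1625×148×10³) + 1/(1100×10³) ].
P = 0.0273 / 3.404×10⁻⁶ = 8020 N.
σ = P/A = 8020/1625 = 4.936 MPa.

σ ≈ 4.94 MPa (tensile)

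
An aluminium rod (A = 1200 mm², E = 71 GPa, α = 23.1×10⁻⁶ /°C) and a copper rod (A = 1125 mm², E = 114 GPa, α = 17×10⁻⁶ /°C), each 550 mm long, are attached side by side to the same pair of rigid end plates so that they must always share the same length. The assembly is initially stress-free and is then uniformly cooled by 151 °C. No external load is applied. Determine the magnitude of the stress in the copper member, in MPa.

σ ≈ 41.9 MPa (compressive)

Both members must finish at the same length. With the larger α, the aluminium tends to over-contract; the plates restrain it, putting the aluminium in tension and the copper in compression. With no external load the two internal forces are equal and opposite, magnitude P.
Setting the final lengths equal and cancelling L: (α₁ − α₂)ΔT = P/(A₁E₁) + P/(A₂E₂).
|α₁ − α₂|·ΔT = 6.1×10⁻⁶ × 151 = 0.0009211.
1/(A₁E₁) + 1/(A₂E₂) = 1/(1200×71×10³) + 1/(1125×114×10³) = 1.953×10⁻⁸ N⁻¹.
P = 0.0009211 / 1.953×10⁻⁸ = 47150 N = 47.15 kN.
σ_{copper} = P/A₂ = 47150/1125 = 41.91 MPa, compressive.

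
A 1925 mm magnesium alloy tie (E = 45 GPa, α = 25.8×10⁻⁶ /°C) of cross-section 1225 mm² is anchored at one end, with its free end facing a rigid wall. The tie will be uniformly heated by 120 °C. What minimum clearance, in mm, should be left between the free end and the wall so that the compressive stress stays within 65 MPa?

With no wall the tie would lengthen by αΔT L = 25.8×10⁻⁶ × 120 × 1925 = 5.96 mm.
A stress of 65 MPa corresponds to the wall pushing the tie back by σL/E = 65×1925/(45×10³) = 2.781 mm.
So the gap has to take up the difference, g_min = δ_free − σL/E = 5.96 − 2.781 = 3.179 mm.

g ≈ 3.18 mm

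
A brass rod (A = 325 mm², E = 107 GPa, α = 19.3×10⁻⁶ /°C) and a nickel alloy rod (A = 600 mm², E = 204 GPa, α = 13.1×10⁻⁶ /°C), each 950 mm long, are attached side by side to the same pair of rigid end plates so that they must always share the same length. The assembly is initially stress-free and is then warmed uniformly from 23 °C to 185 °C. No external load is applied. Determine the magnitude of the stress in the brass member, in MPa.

σ ≈ 83.7 MPa (compressive)

The brass has the larger α, so on heating it would change length more than the nickel alloy if both were free. The rigid plates force a common final length, so the brass is put into compression and the nickel alloy into tension, with equal and opposite forces P (no external load).
Setting the final lengths equal and cancelling L: (α₁ − α₂)ΔT = P/(A₁E₁) + P/(A₂E₂).
|α₁ − α₂|·ΔT = 6.2×10⁻⁶ × 162 = 0.001004.
1/(A₁E₁) + 1/(A₂E₂) = 1/(325×107×10³) + 1/(600×204×10³) = 3.693×10⁻⁸ N⁻¹.
So P = 0.001004 / 3.693×10⁻⁸ = 27.2 kN.
σ_{brass} = P/A₁ = 27200/325 = 83.69 MPa, compressive.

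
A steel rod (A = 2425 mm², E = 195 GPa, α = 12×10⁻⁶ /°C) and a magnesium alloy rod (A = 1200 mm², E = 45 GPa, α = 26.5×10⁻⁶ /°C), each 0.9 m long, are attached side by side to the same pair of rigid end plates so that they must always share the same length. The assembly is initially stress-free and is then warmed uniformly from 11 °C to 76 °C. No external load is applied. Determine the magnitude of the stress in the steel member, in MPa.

σ ≈ 18.8 MPa (tensile)

The magnesium alloy has the larger α, so on heating it would change length more than the steel if both were free. The rigid plates force a common final length, so the magnesium alloy is put into compression and the steel into tension, with equal and opposite forces P (no external load).
Compatibility of the two members (thermal + elastic change equal): (α₁ − α₂)ΔT = P·[1/(A₁E₁) + 1/(A₂E₂)].
|α₁ − α₂|·ΔT = 14.5×10⁻⁶ × 65 = 0.0009425.
1/(A₁E₁) + 1/(A₂E₂) = 1/(2425×195×10³) + 1/(1200×45×10³) = 2.063×10⁻⁸ N⁻¹.
P = 0.0009425 / 2.063×10⁻⁸ = 45680 N = 45.68 kN.
σ_{steel} = P/A₁ = 45680/2425 = 18.84 MPa, tensile.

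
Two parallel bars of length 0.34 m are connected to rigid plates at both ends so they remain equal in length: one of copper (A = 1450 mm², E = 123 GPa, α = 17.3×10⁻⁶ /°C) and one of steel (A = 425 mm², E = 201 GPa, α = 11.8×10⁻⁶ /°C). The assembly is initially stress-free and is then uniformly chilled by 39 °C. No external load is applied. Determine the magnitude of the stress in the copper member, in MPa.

σ ≈ 8.54 MPa (tensile)

Both members must finish at the same length. With the larger α, the copper tends to over-contract; the plates restrain it, putting the copper in tension and the steel in compression. With no external load the two internal forces are equal and opposite, magnitude P.
Equating the net (thermal + elastic) strains gives |α₁ − α₂|·ΔT = P·[1/(A₁E₁) + 1/(A₂E₂)].
|α₁ − α₂|·ΔT = 5.5×10⁻⁶ × 39 = 0.0002145.
1/(A₁E₁) + 1/(A₂E₂) = 1/(1450×123×10³) + 1/(425×201×10³) = 1.731×10⁻⁸ N⁻¹.
P = 0.0002145 / 1.731×10⁻⁸ = 12390 N = 12.39 kN.
σ_{copper} = P/A₁ = 12390/1450 = 8.544 MPa, tensile.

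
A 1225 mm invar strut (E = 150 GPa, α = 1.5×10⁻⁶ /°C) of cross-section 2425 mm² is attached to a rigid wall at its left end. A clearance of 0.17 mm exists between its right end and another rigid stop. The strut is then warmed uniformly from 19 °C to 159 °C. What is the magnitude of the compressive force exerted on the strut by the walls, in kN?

P ≈ 25.9 kN

Unrestrained expansion: δ_free = αΔT L = 1.5×10⁻⁶ × 140 × 1225 = 0.2573 mm.
After closing the 0.17 mm clearance, 0.2573 − 0.17 = 0.08725 mm of expansion remains to be suppressed by the wall.
Compatibility: PL/(AE) = 0.08725 mm, so σ = P/A = E × (0.08725/1225) = 10.68 MPa.
Force on the wall = σA = 10.68 × 2425 mm² = 25.91 kN.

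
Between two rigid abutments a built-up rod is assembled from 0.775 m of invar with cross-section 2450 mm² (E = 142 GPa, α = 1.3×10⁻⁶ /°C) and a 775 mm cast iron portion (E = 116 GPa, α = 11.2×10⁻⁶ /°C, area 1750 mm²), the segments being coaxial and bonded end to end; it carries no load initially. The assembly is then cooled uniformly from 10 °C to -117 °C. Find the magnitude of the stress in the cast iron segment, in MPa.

If the supports were absent, the total length change would be Σ αᵢΔT Lᵢ = 1.3×10⁻⁶×127×775 + 11.2×10⁻⁶×127×775 = 1.23 mm.
The rigid supports impose zero overall length change; the single axial force P common to all segments must satisfy P Σ Lᵢ/(AᵢEᵢ) = δ_free.
Σ Lᵢ/(AᵢEᵢ) = 775/(2450×142×10³) + 775/(1750×116×10³) = 6.045×10⁻⁶ mm/N.
P = 1.23 / 6.045×10⁻⁶ = 203500 N = 203.5 kN, tensile.
σ_{cast iron} = P / A = 203500 / 1750 = 116.3 MPa.

σ ≈ 116 MPa (tensile)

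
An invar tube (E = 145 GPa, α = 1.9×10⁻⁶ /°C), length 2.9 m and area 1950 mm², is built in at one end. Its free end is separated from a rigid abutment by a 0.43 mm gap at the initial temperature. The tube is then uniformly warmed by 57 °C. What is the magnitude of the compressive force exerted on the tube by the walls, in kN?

If the wall were absent the tube would grow by αΔT L = 1.9×10⁻⁶ × 57 × 2900 = 0.3141 mm.
Since δ_free = 0.314 mm is less than the 0.43 mm gap, the tube never touches the wall. No axial force develops.

P ≈ 0 kN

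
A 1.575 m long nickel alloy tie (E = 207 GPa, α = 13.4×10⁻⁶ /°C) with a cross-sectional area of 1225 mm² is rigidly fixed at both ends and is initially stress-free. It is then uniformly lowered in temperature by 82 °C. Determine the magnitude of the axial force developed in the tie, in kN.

P ≈ 279 kN (tensile)

Full restraint means ε = 0, so the stress is σ = EαΔT = 207×10³ × 13.4×10⁻⁶ × 82 = 227.5 MPa.
P = AEαΔT = 1225 × 207×10³ × 13.4×10⁻⁶ × 82 = 278.6 kN (tensile).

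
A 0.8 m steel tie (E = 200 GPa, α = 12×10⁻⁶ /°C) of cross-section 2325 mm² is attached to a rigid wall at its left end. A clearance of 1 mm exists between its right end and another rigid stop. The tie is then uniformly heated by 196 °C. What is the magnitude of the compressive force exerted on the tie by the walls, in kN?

If the wall were absent the tie would grow by αΔT L = 12×10⁻⁶ × 196 × 800 = 1.882 mm.
This exceeds the 1 mm gap, so the wall pushes back. The portion of expansion that must be recovered elastically is δ_free − gap = 1.882 − 1 = 0.8816 mm.
That suppressed elongation corresponds to σ = E·Δ/L = 200×10³ × 0.8816/800 = 220.4 MPa.
Force on the wall = σA = 220.4 × 2325 mm² = 512.4 kN.

P ≈ 512 kN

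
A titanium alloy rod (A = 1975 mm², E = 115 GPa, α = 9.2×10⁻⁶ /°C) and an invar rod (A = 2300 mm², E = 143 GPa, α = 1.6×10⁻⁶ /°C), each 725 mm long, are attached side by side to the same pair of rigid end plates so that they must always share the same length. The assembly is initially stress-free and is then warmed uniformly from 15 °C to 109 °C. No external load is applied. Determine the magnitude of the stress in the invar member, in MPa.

Both members must finish at the same length. With the larger α, the titanium alloy tends to over-expand; the plates restrain it, putting the titanium alloy in compression and the invar in tension. With no external load the two internal forces are equal and opposite, magnitude P.
Setting the final lengths equal and cancelling L: (α₁ − α₂)ΔT = P/(A₁E₁) + P/(A₂E₂).
|α₁ − α₂|·ΔT = 7.6×10⁻⁶ × 94 = 0.0007144.
1/(A₁E₁) + 1/(A₂E₂) = 1/(1975×115×10³) + 1/(2300×143×10³) = 7.443×10⁻⁹ N⁻¹.
So P = 0.0007144 / 7.443×10⁻⁹ = 95.98 kN.
σ_{invar} = P/A₂ = 95980/2300 = 41.73 MPa, tensile.

σ ≈ 41.7 MPa (tensile)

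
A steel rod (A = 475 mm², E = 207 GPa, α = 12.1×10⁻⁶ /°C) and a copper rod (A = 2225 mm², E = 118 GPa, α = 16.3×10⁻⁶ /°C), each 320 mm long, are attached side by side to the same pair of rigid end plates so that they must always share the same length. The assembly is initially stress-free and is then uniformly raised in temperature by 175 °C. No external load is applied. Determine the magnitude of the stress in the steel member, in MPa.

The copper has the larger α, so on heating it would change length more than the steel if both were free. The rigid plates force a common final length, so the copper is put into compression and the steel into tension, with equal and opposite forces P (no external load).
Compatibility of the two members (thermal + elastic change equal): (α₁ − α₂)ΔT = P·[1/(A₁E₁) + 1/(A₂E₂)].
|α₁ − α₂|·ΔT = 4.2×10⁻⁶ × 175 = 0.000735.
1/(A₁E₁) + 1/(A₂E₂) = 1/(475×207×10³) + 1/(2225×118×10³) = 1.398×10⁻⁸ N⁻¹.
So P = 0.000735 / 1.398×10⁻⁸ = 52.58 kN.
σ_{steel} = P/A₁ = 52580/475 = 110.7 MPa, tensile.

σ ≈ 111 MPa (tensile)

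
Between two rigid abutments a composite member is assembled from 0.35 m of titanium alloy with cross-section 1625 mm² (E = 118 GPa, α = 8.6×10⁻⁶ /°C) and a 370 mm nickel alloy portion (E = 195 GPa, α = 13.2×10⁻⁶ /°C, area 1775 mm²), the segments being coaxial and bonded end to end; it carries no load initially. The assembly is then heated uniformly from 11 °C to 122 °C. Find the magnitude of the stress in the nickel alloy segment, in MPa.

If the supports were absent, the total length change would be Σ αᵢΔT Lᵢ = 8.6×10⁻⁶×111×350 + 13.2×10⁻⁶×111×370 = 0.8762 mm.
The rigid supports impose zero overall length change; the single axial force P common to all segments must satisfy P Σ Lᵢ/(AᵢEᵢ) = δ_free.
Σ Lᵢ/(AᵢEᵢ) = 350/(1625×118×10³) + 370/(1775×195×10³) = 2.894×10⁻⁶ mm/N.
P = 0.8762 / 2.894×10⁻⁶ = 302700 N = 302.7 kN, compressive.
σ_{nickel alloy} = P / A = 302700 / 1775 = 170.6 MPa.

σ ≈ 171 MPa (compressive)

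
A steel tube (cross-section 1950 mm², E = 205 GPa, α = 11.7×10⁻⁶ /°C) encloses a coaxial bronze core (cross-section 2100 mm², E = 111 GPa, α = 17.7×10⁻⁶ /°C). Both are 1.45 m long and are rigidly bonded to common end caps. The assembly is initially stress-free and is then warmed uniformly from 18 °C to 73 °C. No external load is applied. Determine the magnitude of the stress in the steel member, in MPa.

σ ≈ 24.9 MPa (tensile)

The bronze has the larger α, so on heating it would change length more than the steel if both were free. The rigid plates force a common final length, so the bronze is put into compression and the steel into tension, with equal and opposite forces P (no external load).
Equating the net (thermal + elastic) strains gives |α₁ − α₂|·ΔT = P·[1/(A₁E₁) + 1/(A₂E₂)].
|α₁ − α₂|·ΔT = 6×10⁻⁶ × 55 = 0.00033.
1/(A₁E₁) + 1/(A₂E₂) = 1/(1950×205×10³) + 1/(2100×111×10³) = 6.792×10⁻⁹ N⁻¹.
P = 0.00033 / 6.792×10⁻⁹ = 48590 N = 48.59 kN.
σ_{steel} = P/A₁ = 48590/1950 = 24.92 MPa, tensile.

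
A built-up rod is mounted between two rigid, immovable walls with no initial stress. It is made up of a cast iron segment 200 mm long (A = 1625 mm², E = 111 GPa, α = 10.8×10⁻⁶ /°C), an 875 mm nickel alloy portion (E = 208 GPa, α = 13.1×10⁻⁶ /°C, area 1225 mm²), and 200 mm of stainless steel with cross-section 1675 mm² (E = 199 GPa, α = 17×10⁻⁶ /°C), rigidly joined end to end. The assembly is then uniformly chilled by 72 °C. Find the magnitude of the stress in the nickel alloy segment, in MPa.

Free thermal contraction of the whole bar: Σ αᵢΔT Lᵢ = 10.8×10⁻⁶×72×200 + 13.1×10⁻⁶×72×875 + 17×10⁻⁶×72×200 = 1.226 mm.
The rigid supports impose zero overall length change; the single axial force P common to all segments must satisfy P Σ Lᵢ/(AᵢEᵢ) = δ_free.
The series flexibility is Σ Lᵢ/(AᵢEᵢ) = 200/(1625×111×10³) + 875/(1225×208×10³) + 200/(1675×199×10³) = 5.143×10⁻⁶ mm/N.
Hence P = δ_free / Σ(L/AE) = 1.226/5.143×10⁻⁶ = 238.3 kN (tensile).
σ_{nickel alloy} = P / A = 238300 / 1225 = 194.5 MPa.

σ ≈ 195 MPa (tensile)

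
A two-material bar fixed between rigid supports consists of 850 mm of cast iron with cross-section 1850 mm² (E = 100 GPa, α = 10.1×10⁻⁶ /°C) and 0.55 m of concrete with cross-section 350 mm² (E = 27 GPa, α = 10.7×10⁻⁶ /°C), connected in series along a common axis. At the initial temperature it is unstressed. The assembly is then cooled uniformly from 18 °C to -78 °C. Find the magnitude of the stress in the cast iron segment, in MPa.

σ ≈ 12 MPa (tensile)

If the supports were absent, the total length change would be Σ αᵢΔT Lᵢ = 10.1×10⁻⁶×96×850 + 10.7×10⁻⁶×96×550 = 1.389 mm.
The walls prevent any net length change, so an axial force P (same in every segment) develops. Compatibility: P · Σ Lᵢ/(AᵢEᵢ) = δ_free.
Σ Lᵢ/(AᵢEᵢ) = 850/(1850×100×10³) + 550/(350×27×10³) = 6.28×10⁻⁵ mm/N.
P = 1.389 / 6.28×10⁻⁵ = 22120 N = 22.12 kN, tensile.
σ_{cast iron} = P / A = 22120 / 1850 = 11.96 MPa.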